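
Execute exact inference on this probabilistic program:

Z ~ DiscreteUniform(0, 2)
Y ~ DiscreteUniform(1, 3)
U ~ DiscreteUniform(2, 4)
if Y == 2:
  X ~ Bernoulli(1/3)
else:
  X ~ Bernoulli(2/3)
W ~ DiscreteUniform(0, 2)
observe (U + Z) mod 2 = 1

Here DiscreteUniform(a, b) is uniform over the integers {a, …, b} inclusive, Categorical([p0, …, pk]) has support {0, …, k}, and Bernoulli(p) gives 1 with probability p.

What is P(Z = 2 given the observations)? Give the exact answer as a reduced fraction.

P(Z = 2 | obs) = 1/4

Enumerate traces; 72 have nonzero weight after conditioning:
  (Z=0, Y=1, U=3, X=0, W=0) weight 1/243
  (Z=0, Y=1, U=3, X=0, W=1) weight 1/243
  (Z=0, Y=1, U=3, X=0, W=2) weight 1/243
  (Z=0, Y=1, U=3, X=1, W=0) weight 2/243
  (Z=0, Y=1, U=3, X=1, W=1) weight 2/243
  (Z=0, Y=1, U=3, X=1, W=2) weight 2/243
  (Z=0, Y=2, U=3, X=0, W=0) weight 2/243
  (Z=0, Y=2, U=3, X=0, W=1) weight 2/243
  (Z=1, Y=1, U=2, X=0, W=0) weight 1/243
  (Z=2, Y=1, U=3, X=0, W=0) weight 1/243
  … 62 more
Group by Z:
  weight(Z=0) = 1/9
  weight(Z=1) = 2/9
  weight(Z=2) = 1/9
Total weight = 1/9 + 2/9 + 1/9 = 4/9
P(Z=0 | obs) = 1/9 / 4/9 = 1/4
P(Z=1 | obs) = 2/9 / 4/9 = 1/2
P(Z=2 | obs) = 1/9 / 4/9 = 1/4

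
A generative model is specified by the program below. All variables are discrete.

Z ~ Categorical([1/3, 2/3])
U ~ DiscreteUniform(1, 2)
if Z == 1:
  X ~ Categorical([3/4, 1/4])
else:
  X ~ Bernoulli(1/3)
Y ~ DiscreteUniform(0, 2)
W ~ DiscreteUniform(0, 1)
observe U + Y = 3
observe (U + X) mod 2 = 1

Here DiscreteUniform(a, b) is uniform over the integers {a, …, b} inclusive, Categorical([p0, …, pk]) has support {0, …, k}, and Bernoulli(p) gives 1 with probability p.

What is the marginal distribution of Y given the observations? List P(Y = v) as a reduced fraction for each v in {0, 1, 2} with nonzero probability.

P(Y=1) = 5/18, P(Y=2) = 13/18

Enumerate traces; 8 have nonzero weight after conditioning:
  (Z=0, U=1, X=0, Y=2, W=0) weight 1/54
  (Z=0, U=1, X=0, Y=2, W=1) weight 1/54
  (Z=0, U=2, X=1, Y=1, W=0) weight 1/108
  (Z=0, U=2, X=1, Y=1, W=1) weight 1/108
  (Z=1, U=1, X=0, Y=2, W=0) weight 1/24
  (Z=1, U=1, X=0, Y=2, W=1) weight 1/24
  (Z=1, U=2, X=1, Y=1, W=0) weight 1/72
  (Z=1, U=2, X=1, Y=1, W=1) weight 1/72
Group by Y:
  weight(Y=1) = 5/108
  weight(Y=2) = 13/108
Total weight = 5/108 + 13/108 = 1/6
P(Y=1 | obs) = 5/108 / 1/6 = 5/18
P(Y=2 | obs) = 13/108 / 1/6 = 13/18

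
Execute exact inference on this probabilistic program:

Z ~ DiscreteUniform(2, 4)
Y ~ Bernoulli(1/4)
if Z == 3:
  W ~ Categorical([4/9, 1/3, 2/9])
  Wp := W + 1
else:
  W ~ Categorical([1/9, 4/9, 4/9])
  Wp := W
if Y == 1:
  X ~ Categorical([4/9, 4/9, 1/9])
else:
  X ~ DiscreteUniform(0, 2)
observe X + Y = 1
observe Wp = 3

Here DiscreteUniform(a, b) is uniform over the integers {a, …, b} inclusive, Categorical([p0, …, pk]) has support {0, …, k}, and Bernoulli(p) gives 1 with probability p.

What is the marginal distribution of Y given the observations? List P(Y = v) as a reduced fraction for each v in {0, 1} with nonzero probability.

Enumerate traces; 2 have nonzero weight after conditioning:
  (Z=3, Y=0, W=2, X=1) weight 1/54
  (Z=3, Y=1, W=2, X=0) weight 2/243
Group by Y:
  weight(Y=0) = 1/54
  weight(Y=1) = 2/243
Total weight = 1/54 + 2/243 = 13/486
P(Y=0 | obs) = 1/54 / 13/486 = 9/13
P(Y=1 | obs) = 2/243 / 13/486 = 4/13

P(Y=0) = 9/13, P(Y=1) = 4/13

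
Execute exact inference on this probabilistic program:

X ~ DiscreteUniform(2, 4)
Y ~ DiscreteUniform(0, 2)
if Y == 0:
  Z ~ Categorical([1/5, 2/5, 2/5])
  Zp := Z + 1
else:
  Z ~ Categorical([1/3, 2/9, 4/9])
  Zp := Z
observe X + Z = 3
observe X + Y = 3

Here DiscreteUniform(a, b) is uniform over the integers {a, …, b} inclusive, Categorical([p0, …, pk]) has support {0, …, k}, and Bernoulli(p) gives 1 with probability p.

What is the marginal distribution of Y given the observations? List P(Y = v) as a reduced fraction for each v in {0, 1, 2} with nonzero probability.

Enumerate traces; 2 have nonzero weight after conditioning:
  (X=2, Y=1, Z=1) weight 2/81
  (X=3, Y=0, Z=0) weight 1/45
Group by Y:
  weight(Y=0) = 1/45
  weight(Y=1) = 2/81
Total weight = 1/45 + 2/81 = 19/405
P(Y=0 | obs) = 1/45 / 19/405 = 9/19
P(Y=1 | obs) = 2/81 / 19/405 = 10/19

P(Y=0) = 9/19, P(Y=1) = 10/19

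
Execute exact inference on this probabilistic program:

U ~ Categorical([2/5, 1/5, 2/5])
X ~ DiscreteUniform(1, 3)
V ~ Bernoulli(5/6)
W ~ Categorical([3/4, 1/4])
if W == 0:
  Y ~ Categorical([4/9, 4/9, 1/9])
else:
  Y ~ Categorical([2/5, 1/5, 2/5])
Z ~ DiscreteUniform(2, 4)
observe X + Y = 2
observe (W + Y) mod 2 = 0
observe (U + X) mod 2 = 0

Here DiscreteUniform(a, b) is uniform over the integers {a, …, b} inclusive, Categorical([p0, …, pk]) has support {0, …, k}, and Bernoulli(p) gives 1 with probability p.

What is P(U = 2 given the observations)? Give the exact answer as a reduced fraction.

P(U = 2 | obs) = 40/83

Enumerate traces; 18 have nonzero weight after conditioning:
  (U=0, X=2, V=0, W=0, Y=0, Z=2) weight 1/405
  (U=0, X=2, V=0, W=0, Y=0, Z=3) weight 1/405
  (U=0, X=2, V=0, W=0, Y=0, Z=4) weight 1/405
  (U=0, X=2, V=1, W=0, Y=0, Z=2) weight 1/81
  (U=0, X=2, V=1, W=0, Y=0, Z=3) weight 1/81
  (U=0, X=2, V=1, W=0, Y=0, Z=4) weight 1/81
  (U=1, X=1, V=0, W=1, Y=1, Z=2) weight 1/5400
  (U=1, X=1, V=0, W=1, Y=1, Z=3) weight 1/5400
  (U=2, X=2, V=0, W=0, Y=0, Z=2) weight 1/405
  … 9 more
Group by U:
  weight(U=0) = 2/45
  weight(U=1) = 1/300
  weight(U=2) = 2/45
Total weight = 2/45 + 1/300 + 2/45 = 83/900
P(U=0 | obs) = 2/45 / 83/900 = 40/83
P(U=1 | obs) = 1/300 / 83/900 = 3/83
P(U=2 | obs) = 2/45 / 83/900 = 40/83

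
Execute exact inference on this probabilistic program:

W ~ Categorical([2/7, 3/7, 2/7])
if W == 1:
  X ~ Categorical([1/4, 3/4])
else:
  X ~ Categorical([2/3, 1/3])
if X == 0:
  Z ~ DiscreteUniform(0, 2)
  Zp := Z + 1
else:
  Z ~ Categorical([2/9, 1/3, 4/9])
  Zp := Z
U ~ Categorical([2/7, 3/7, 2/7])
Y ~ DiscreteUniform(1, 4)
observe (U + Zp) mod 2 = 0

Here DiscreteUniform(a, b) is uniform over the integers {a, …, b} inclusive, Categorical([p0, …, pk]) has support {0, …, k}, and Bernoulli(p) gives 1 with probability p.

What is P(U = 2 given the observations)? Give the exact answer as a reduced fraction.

P(U = 2 | obs) = 254/883

Enumerate traces; 108 have nonzero weight after conditioning:
  (W=0, X=0, Z=0, U=1, Y=1) weight 1/147
  (W=0, X=0, Z=0, U=1, Y=2) weight 1/147
  (W=0, X=0, Z=0, U=1, Y=3) weight 1/147
  (W=0, X=0, Z=0, U=1, Y=4) weight 1/147
  (W=0, X=0, Z=1, U=0, Y=1) weight 2/441
  (W=0, X=0, Z=1, U=0, Y=2) weight 2/441
  (W=0, X=0, Z=1, U=0, Y=3) weight 2/441
  (W=0, X=0, Z=1, U=0, Y=4) weight 2/441
  (W=0, X=0, Z=1, U=2, Y=1) weight 2/441
  … 99 more
Group by U:
  weight(U=0) = 127/882
  weight(U=1) = 125/588
  weight(U=2) = 127/882
Total weight = 127/882 + 125/588 + 127/882 = 883/1764
P(U=0 | obs) = 127/882 / 883/1764 = 254/883
P(U=1 | obs) = 125/588 / 883/1764 = 375/883
P(U=2 | obs) = 127/882 / 883/1764 = 254/883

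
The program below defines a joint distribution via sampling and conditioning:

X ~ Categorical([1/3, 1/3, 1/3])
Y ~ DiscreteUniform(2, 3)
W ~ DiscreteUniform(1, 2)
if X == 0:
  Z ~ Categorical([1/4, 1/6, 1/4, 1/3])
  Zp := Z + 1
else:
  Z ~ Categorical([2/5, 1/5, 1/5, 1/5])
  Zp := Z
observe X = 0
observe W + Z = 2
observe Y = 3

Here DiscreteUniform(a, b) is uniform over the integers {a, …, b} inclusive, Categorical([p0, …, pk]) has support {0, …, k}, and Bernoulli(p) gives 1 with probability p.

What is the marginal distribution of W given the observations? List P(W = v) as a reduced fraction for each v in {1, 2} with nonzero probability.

Enumerate traces; 2 have nonzero weight after conditioning:
  (X=0, Y=3, W=1, Z=1) weight 1/72
  (X=0, Y=3, W=2, Z=0) weight 1/48
Group by W:
  weight(W=1) = 1/72
  weight(W=2) = 1/48
Total weight = 1/72 + 1/48 = 5/144
P(W=1 | obs) = 1/72 / 5/144 = 2/5
P(W=2 | obs) = 1/48 / 5/144 = 3/5

P(W=1) = 2/5, P(W=2) = 3/5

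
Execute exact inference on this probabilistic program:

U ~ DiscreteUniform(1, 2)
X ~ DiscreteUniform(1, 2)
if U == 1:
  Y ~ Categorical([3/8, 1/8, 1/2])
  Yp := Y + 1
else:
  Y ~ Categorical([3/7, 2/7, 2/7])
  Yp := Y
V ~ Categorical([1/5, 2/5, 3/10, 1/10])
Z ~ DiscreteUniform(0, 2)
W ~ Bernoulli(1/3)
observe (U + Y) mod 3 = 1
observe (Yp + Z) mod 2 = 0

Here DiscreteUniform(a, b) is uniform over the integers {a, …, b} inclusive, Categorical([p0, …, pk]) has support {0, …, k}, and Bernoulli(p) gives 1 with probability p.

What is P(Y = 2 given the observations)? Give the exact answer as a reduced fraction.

Enumerate traces; 48 have nonzero weight after conditioning:
  (U=1, X=1, Y=0, V=0, Z=1, W=0) weight 1/240
  (U=1, X=1, Y=0, V=0, Z=1, W=1) weight 1/480
  (U=1, X=1, Y=0, V=1, Z=1, W=0) weight 1/120
  (U=1, X=1, Y=0, V=1, Z=1, W=1) weight 1/240
  (U=1, X=1, Y=0, V=2, Z=1, W=0) weight 1/160
  (U=1, X=1, Y=0, V=2, Z=1, W=1) weight 1/320
  (U=1, X=1, Y=0, V=3, Z=1, W=0) weight 1/480
  (U=1, X=1, Y=0, V=3, Z=1, W=1) weight 1/960
  (U=2, X=1, Y=2, V=0, Z=0, W=0) weight 1/315
  … 39 more
Group by Y:
  weight(Y=0) = 1/16
  weight(Y=2) = 2/21
Total weight = 1/16 + 2/21 = 53/336
P(Y=0 | obs) = 1/16 / 53/336 = 21/53
P(Y=2 | obs) = 2/21 / 53/336 = 32/53

P(Y = 2 | obs) = 32/53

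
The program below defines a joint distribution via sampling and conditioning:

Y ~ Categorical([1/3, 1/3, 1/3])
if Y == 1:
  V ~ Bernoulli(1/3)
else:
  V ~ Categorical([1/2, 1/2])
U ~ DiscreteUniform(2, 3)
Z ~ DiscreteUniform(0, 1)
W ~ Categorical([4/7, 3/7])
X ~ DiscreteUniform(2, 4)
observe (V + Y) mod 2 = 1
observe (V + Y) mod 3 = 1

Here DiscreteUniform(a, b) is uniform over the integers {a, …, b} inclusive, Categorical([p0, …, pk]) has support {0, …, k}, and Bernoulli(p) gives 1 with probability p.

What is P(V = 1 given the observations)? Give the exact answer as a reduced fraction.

Enumerate traces; 48 have nonzero weight after conditioning:
  (Y=0, V=1, U=2, Z=0, W=0, X=2) weight 1/126
  (Y=0, V=1, U=2, Z=0, W=0, X=3) weight 1/126
  (Y=0, V=1, U=2, Z=0, W=0, X=4) weight 1/126
  (Y=0, V=1, U=2, Z=0, W=1, X=2) weight 1/168
  (Y=0, V=1, U=2, Z=0, W=1, X=3) weight 1/168
  (Y=0, V=1, U=2, Z=0, W=1, X=4) weight 1/168
  (Y=0, V=1, U=2, Z=1, W=0, X=2) weight 1/126
  (Y=0, V=1, U=2, Z=1, W=0, X=3) weight 1/126
  (Y=1, V=0, U=2, Z=0, W=0, X=2) weight 2/189
  … 39 more
Group by V:
  weight(V=0) = 2/9
  weight(V=1) = 1/6
Total weight = 2/9 + 1/6 = 7/18
P(V=0 | obs) = 2/9 / 7/18 = 4/7
P(V=1 | obs) = 1/6 / 7/18 = 3/7

P(V = 1 | obs) = 3/7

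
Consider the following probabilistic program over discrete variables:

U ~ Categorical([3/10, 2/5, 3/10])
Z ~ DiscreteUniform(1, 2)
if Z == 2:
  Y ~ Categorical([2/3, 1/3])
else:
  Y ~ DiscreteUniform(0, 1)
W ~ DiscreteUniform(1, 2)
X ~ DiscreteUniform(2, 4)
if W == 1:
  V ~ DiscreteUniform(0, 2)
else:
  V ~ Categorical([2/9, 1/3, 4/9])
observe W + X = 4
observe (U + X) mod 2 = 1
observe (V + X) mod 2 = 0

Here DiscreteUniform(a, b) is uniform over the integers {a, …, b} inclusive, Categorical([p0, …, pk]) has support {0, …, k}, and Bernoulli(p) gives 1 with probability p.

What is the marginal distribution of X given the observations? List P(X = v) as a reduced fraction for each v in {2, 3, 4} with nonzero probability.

P(X=2) = 4/7, P(X=3) = 3/7

Enumerate traces; 16 have nonzero weight after conditioning:
  (U=0, Z=1, Y=0, W=1, X=3, V=1) weight 1/240
  (U=0, Z=1, Y=1, W=1, X=3, V=1) weight 1/240
  (U=0, Z=2, Y=0, W=1, X=3, V=1) weight 1/180
  (U=0, Z=2, Y=1, W=1, X=3, V=1) weight 1/360
  (U=1, Z=1, Y=0, W=2, X=2, V=0) weight 1/270
  (U=1, Z=1, Y=0, W=2, X=2, V=2) weight 1/135
  (U=1, Z=1, Y=1, W=2, X=2, V=0) weight 1/270
  (U=1, Z=1, Y=1, W=2, X=2, V=2) weight 1/135
  … 8 more
Group by X:
  weight(X=2) = 2/45
  weight(X=3) = 1/30
Total weight = 2/45 + 1/30 = 7/90
P(X=2 | obs) = 2/45 / 7/90 = 4/7
P(X=3 | obs) = 1/30 / 7/90 = 3/7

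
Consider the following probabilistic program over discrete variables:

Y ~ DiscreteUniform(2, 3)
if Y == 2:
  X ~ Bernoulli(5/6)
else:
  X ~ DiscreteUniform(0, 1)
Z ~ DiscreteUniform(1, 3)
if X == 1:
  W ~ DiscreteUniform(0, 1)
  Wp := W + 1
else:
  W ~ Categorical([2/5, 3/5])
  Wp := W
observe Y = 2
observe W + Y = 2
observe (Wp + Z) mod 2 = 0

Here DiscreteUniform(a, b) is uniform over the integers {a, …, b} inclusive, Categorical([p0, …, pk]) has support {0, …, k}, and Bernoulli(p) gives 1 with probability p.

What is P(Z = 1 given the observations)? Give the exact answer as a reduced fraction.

P(Z = 1 | obs) = 25/54

Enumerate traces; 3 have nonzero weight after conditioning:
  (Y=2, X=0, Z=2, W=0) weight 1/90
  (Y=2, X=1, Z=1, W=0) weight 5/72
  (Y=2, X=1, Z=3, W=0) weight 5/72
Group by Z:
  weight(Z=1) = 5/72
  weight(Z=2) = 1/90
  weight(Z=3) = 5/72
Total weight = 5/72 + 1/90 + 5/72 = 3/20
P(Z=1 | obs) = 5/72 / 3/20 = 25/54
P(Z=2 | obs) = 1/90 / 3/20 = 2/27
P(Z=3 | obs) = 5/72 / 3/20 = 25/54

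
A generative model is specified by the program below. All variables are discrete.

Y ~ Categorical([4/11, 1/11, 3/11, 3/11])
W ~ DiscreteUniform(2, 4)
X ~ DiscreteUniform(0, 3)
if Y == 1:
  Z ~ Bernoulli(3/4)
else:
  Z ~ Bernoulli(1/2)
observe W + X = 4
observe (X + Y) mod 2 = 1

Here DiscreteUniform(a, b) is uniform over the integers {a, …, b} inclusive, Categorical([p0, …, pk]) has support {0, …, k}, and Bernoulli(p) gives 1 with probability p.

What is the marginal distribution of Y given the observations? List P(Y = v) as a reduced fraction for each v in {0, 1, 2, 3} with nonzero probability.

P(Y=0) = 4/15, P(Y=1) = 2/15, P(Y=2) = 1/5, P(Y=3) = 2/5

Enumerate traces; 12 have nonzero weight after conditioning:
  (Y=0, W=3, X=1, Z=0) weight 1/66
  (Y=0, W=3, X=1, Z=1) weight 1/66
  (Y=1, W=2, X=2, Z=0) weight 1/528
  (Y=1, W=2, X=2, Z=1) weight 1/176
  (Y=1, W=4, X=0, Z=0) weight 1/528
  (Y=1, W=4, X=0, Z=1) weight 1/176
  (Y=2, W=3, X=1, Z=0) weight 1/88
  (Y=2, W=3, X=1, Z=1) weight 1/88
  (Y=3, W=2, X=2, Z=0) weight 1/88
  … 3 more
Group by Y:
  weight(Y=0) = 1/33
  weight(Y=1) = 1/66
  weight(Y=2) = 1/44
  weight(Y=3) = 1/22
Total weight = 1/33 + 1/66 + 1/44 + 1/22 = 5/44
P(Y=0 | obs) = 1/33 / 5/44 = 4/15
P(Y=1 | obs) = 1/66 / 5/44 = 2/15
P(Y=2 | obs) = 1/44 / 5/44 = 1/5
P(Y=3 | obs) = 1/22 / 5/44 = 2/5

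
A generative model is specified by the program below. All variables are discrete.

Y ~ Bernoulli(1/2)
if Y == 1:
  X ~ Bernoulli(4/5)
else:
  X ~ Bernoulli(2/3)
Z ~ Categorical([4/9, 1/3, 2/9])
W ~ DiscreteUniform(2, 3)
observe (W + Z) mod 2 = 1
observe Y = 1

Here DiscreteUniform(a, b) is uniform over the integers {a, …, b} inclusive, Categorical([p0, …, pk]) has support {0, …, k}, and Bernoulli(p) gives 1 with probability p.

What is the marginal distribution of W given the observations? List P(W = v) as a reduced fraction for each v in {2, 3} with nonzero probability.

Enumerate traces; 6 have nonzero weight after conditioning:
  (Y=1, X=0, Z=0, W=3) weight 1/45
  (Y=1, X=0, Z=1, W=2) weight 1/60
  (Y=1, X=0, Z=2, W=3) weight 1/90
  (Y=1, X=1, Z=0, W=3) weight 4/45
  (Y=1, X=1, Z=1, W=2) weight 1/15
  (Y=1, X=1, Z=2, W=3) weight 2/45
Group by W:
  weight(W=2) = 1/12
  weight(W=3) = 1/6
Total weight = 1/12 + 1/6 = 1/4
P(W=2 | obs) = 1/12 / 1/4 = 1/3
P(W=3 | obs) = 1/6 / 1/4 = 2/3

P(W=2) = 1/3, P(W=3) = 2/3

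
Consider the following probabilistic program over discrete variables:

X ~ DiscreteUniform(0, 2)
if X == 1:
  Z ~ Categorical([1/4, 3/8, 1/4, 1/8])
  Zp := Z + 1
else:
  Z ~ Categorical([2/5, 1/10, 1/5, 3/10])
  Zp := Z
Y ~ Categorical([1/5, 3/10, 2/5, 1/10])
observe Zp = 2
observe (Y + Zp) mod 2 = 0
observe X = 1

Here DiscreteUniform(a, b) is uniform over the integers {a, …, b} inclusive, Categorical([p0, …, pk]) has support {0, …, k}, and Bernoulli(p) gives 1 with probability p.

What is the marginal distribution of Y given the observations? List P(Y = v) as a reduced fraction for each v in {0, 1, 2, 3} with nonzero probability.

P(Y=0) = 1/3, P(Y=2) = 2/3

Enumerate traces; 2 have nonzero weight after conditioning:
  (X=1, Z=1, Y=0) weight 1/40
  (X=1, Z=1, Y=2) weight 1/20
Group by Y:
  weight(Y=0) = 1/40
  weight(Y=2) = 1/20
Total weight = 1/40 + 1/20 = 3/40
P(Y=0 | obs) = 1/40 / 3/40 = 1/3
P(Y=2 | obs) = 1/20 / 3/40 = 2/3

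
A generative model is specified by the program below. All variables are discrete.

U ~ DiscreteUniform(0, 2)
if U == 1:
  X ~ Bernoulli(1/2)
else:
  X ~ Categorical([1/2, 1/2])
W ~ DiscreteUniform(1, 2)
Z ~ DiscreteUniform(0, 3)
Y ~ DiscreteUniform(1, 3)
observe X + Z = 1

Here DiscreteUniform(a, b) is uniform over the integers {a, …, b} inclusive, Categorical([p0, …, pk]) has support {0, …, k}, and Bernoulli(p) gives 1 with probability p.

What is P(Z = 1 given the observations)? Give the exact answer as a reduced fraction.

P(Z = 1 | obs) = 1/2

Enumerate traces; 36 have nonzero weight after conditioning:
  (U=0, X=0, W=1, Z=1, Y=1) weight 1/144
  (U=0, X=0, W=1, Z=1, Y=2) weight 1/144
  (U=0, X=0, W=1, Z=1, Y=3) weight 1/144
  (U=0, X=0, W=2, Z=1, Y=1) weight 1/144
  (U=0, X=0, W=2, Z=1, Y=2) weight 1/144
  (U=0, X=0, W=2, Z=1, Y=3) weight 1/144
  (U=0, X=1, W=1, Z=0, Y=1) weight 1/144
  (U=0, X=1, W=1, Z=0, Y=2) weight 1/144
  … 28 more
Group by Z:
  weight(Z=0) = 1/8
  weight(Z=1) = 1/8
Total weight = 1/8 + 1/8 = 1/4
P(Z=0 | obs) = 1/8 / 1/4 = 1/2
P(Z=1 | obs) = 1/8 / 1/4 = 1/2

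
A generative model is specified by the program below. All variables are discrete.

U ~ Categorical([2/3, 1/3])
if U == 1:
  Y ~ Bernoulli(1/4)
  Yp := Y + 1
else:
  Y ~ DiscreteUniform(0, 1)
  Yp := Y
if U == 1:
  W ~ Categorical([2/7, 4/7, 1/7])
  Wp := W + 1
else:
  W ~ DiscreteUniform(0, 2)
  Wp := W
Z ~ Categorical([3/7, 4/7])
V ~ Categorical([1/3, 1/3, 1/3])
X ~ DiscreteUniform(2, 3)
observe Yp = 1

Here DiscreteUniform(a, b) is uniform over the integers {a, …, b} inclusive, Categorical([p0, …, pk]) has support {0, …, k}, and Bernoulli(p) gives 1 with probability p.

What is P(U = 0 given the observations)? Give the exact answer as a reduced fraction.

P(U = 0 | obs) = 4/7

Enumerate traces; 72 have nonzero weight after conditioning:
  (U=0, Y=1, W=0, Z=0, V=0, X=2) weight 1/126
  (U=0, Y=1, W=0, Z=0, V=0, X=3) weight 1/126
  (U=0, Y=1, W=0, Z=0, V=1, X=2) weight 1/126
  (U=0, Y=1, W=0, Z=0, V=1, X=3) weight 1/126
  (U=0, Y=1, W=0, Z=0, V=2, X=2) weight 1/126
  (U=0, Y=1, W=0, Z=0, V=2, X=3) weight 1/126
  (U=0, Y=1, W=0, Z=1, V=0, X=2) weight 2/189
  (U=0, Y=1, W=0, Z=1, V=0, X=3) weight 2/189
  (U=1, Y=0, W=0, Z=0, V=0, X=2) weight 1/196
  … 63 more
Group by U:
  weight(U=0) = 1/3
  weight(U=1) = 1/4
Total weight = 1/3 + 1/4 = 7/12
P(U=0 | obs) = 1/3 / 7/12 = 4/7
P(U=1 | obs) = 1/4 / 7/12 = 3/7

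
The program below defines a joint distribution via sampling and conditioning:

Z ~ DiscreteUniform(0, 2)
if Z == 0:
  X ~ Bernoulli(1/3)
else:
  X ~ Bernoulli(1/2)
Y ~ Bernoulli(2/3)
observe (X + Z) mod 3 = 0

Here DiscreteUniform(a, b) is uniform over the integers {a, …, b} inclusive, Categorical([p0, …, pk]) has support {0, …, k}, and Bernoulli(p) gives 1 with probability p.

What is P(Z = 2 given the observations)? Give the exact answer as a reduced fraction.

P(Z = 2 | obs) = 3/7

Enumerate traces; 4 have nonzero weight after conditioning:
  (Z=0, X=0, Y=0) weight 2/27
  (Z=0, X=0, Y=1) weight 4/27
  (Z=2, X=1, Y=0) weight 1/18
  (Z=2, X=1, Y=1) weight 1/9
Group by Z:
  weight(Z=0) = 2/9
  weight(Z=2) = 1/6
Total weight = 2/9 + 1/6 = 7/18
P(Z=0 | obs) = 2/9 / 7/18 = 4/7
P(Z=2 | obs) = 1/6 / 7/18 = 3/7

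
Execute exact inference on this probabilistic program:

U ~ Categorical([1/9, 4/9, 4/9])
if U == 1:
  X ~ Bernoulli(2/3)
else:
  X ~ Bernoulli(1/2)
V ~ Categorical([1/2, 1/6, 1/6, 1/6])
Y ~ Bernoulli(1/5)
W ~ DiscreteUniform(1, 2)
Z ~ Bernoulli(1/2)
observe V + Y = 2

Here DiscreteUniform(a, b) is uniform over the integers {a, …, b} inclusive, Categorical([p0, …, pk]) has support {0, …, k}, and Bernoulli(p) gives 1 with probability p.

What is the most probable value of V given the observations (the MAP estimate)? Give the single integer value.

Enumerate traces; 48 have nonzero weight after conditioning:
  (U=0, X=0, V=1, Y=1, W=1, Z=0) weight 1/2160
  (U=0, X=0, V=1, Y=1, W=1, Z=1) weight 1/2160
  (U=0, X=0, V=1, Y=1, W=2, Z=0) weight 1/2160
  (U=0, X=0, V=1, Y=1, W=2, Z=1) weight 1/2160
  (U=0, X=0, V=2, Y=0, W=1, Z=0) weight 1/540
  (U=0, X=0, V=2, Y=0, W=1, Z=1) weight 1/540
  (U=0, X=0, V=2, Y=0, W=2, Z=0) weight 1/540
  (U=0, X=0, V=2, Y=0, W=2, Z=1) weight 1/540
  … 40 more
Group by V:
  weight(V=1) = 1/30
  weight(V=2) = 2/15
Total weight = 1/30 + 2/15 = 1/6
P(V=1 | obs) = 1/30 / 1/6 = 1/5
P(V=2 | obs) = 2/15 / 1/6 = 4/5
argmax = 2

argmax_v P(V = v | obs) = 2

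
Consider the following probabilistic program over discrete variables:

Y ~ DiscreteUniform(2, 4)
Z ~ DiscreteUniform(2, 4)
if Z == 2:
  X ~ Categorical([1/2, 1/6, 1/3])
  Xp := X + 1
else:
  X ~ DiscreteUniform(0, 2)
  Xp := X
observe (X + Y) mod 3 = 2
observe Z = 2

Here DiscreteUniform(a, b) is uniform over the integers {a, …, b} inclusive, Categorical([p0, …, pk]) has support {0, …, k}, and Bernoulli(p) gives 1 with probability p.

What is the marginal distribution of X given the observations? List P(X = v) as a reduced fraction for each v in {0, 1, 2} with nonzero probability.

P(X=0) = 1/2, P(X=1) = 1/6, P(X=2) = 1/3

Enumerate traces; 3 have nonzero weight after conditioning:
  (Y=2, Z=2, X=0) weight 1/18
  (Y=3, Z=2, X=2) weight 1/27
  (Y=4, Z=2, X=1) weight 1/54
Group by X:
  weight(X=0) = 1/18
  weight(X=1) = 1/54
  weight(X=2) = 1/27
Total weight = 1/18 + 1/54 + 1/27 = 1/9
P(X=0 | obs) = 1/18 / 1/9 = 1/2
P(X=1 | obs) = 1/54 / 1/9 = 1/6
P(X=2 | obs) = 1/27 / 1/9 = 1/3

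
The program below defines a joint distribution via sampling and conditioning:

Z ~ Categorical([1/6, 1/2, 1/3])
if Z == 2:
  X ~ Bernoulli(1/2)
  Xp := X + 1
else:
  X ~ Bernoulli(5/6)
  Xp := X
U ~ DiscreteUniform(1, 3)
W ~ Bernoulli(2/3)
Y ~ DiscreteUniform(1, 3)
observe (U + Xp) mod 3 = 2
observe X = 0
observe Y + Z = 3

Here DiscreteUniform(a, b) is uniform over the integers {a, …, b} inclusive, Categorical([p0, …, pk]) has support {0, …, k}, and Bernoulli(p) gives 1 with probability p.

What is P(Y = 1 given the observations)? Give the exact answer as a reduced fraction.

P(Y = 1 | obs) = 3/5

Enumerate traces; 6 have nonzero weight after conditioning:
  (Z=0, X=0, U=2, W=0, Y=3) weight 1/972
  (Z=0, X=0, U=2, W=1, Y=3) weight 1/486
  (Z=1, X=0, U=2, W=0, Y=2) weight 1/324
  (Z=1, X=0, U=2, W=1, Y=2) weight 1/162
  (Z=2, X=0, U=1, W=0, Y=1) weight 1/162
  (Z=2, X=0, U=1, W=1, Y=1) weight 1/81
Group by Y:
  weight(Y=1) = 1/54
  weight(Y=2) = 1/108
  weight(Y=3) = 1/324
Total weight = 1/54 + 1/108 + 1/324 = 5/162
P(Y=1 | obs) = 1/54 / 5/162 = 3/5
P(Y=2 | obs) = 1/108 / 5/162 = 3/10
P(Y=3 | obs) = 1/324 / 5/162 = 1/10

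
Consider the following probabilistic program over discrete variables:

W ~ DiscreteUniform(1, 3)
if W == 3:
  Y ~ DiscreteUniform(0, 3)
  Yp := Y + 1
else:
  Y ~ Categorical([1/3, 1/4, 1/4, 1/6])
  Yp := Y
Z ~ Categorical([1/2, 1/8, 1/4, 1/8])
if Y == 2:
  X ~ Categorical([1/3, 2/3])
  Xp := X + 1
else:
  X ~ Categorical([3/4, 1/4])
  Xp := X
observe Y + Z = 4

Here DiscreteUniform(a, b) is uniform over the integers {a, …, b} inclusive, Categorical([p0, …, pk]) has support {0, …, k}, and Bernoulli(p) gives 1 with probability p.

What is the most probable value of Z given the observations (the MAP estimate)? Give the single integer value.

argmax_v P(Z = v | obs) = 2

Enumerate traces; 18 have nonzero weight after conditioning:
  (W=1, Y=1, Z=3, X=0) weight 1/128
  (W=1, Y=1, Z=3, X=1) weight 1/384
  (W=1, Y=2, Z=2, X=0) weight 1/144
  (W=1, Y=2, Z=2, X=1) weight 1/72
  (W=1, Y=3, Z=1, X=0) weight 1/192
  (W=1, Y=3, Z=1, X=1) weight 1/576
  (W=2, Y=1, Z=3, X=0) weight 1/128
  (W=2, Y=1, Z=3, X=1) weight 1/384
  … 10 more
Group by Z:
  weight(Z=1) = 7/288
  weight(Z=2) = 1/16
  weight(Z=3) = 1/32
Total weight = 7/288 + 1/16 + 1/32 = 17/144
P(Z=1 | obs) = 7/288 / 17/144 = 7/34
P(Z=2 | obs) = 1/16 / 17/144 = 9/17
P(Z=3 | obs) = 1/32 / 17/144 = 9/34
argmax = 2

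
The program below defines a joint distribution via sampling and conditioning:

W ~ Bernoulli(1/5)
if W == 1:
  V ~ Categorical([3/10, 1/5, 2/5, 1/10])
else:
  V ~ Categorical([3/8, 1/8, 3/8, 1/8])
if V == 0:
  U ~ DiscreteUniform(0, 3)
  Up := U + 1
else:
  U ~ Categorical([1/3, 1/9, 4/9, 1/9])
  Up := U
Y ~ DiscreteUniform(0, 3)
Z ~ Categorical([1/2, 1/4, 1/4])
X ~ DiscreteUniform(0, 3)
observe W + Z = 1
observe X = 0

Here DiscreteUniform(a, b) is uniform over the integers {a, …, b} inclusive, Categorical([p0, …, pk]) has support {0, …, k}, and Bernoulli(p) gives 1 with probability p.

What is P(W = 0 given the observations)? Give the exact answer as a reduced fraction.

Enumerate traces; 128 have nonzero weight after conditioning:
  (W=0, V=0, U=0, Y=0, Z=1, X=0) weight 3/2560
  (W=0, V=0, U=0, Y=1, Z=1, X=0) weight 3/2560
  (W=0, V=0, U=0, Y=2, Z=1, X=0) weight 3/2560
  (W=0, V=0, U=0, Y=3, Z=1, X=0) weight 3/2560
  (W=0, V=0, U=1, Y=0, Z=1, X=0) weight 3/2560
  (W=0, V=0, U=1, Y=1, Z=1, X=0) weight 3/2560
  (W=0, V=0, U=1, Y=2, Z=1, X=0) weight 3/2560
  (W=0, V=0, U=1, Y=3, Z=1, X=0) weight 3/2560
  (W=1, V=0, U=0, Y=0, Z=0, X=0) weight 3/6400
  … 119 more
Group by W:
  weight(W=0) = 1/20
  weight(W=1) = 1/40
Total weight = 1/20 + 1/40 = 3/40
P(W=0 | obs) = 1/20 / 3/40 = 2/3
P(W=1 | obs) = 1/40 / 3/40 = 1/3

P(W = 0 | obs) = 2/3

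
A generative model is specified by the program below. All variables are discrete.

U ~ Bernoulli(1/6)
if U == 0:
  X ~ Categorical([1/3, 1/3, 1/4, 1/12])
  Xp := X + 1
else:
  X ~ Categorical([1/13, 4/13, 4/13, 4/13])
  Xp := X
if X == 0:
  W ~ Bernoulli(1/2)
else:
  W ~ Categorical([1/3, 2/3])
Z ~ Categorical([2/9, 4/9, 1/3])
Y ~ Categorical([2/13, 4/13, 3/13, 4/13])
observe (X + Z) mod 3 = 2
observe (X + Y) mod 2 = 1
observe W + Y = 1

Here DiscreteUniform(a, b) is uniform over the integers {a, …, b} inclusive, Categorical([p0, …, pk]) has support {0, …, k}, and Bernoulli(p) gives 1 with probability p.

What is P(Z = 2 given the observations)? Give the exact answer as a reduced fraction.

P(Z = 2 | obs) = 1563/3281

Enumerate traces; 8 have nonzero weight after conditioning:
  (U=0, X=0, W=0, Z=2, Y=1) weight 5/351
  (U=0, X=1, W=1, Z=1, Y=0) weight 40/3159
  (U=0, X=2, W=0, Z=0, Y=1) weight 5/1053
  (U=0, X=3, W=1, Z=2, Y=0) weight 5/2106
  (U=1, X=0, W=0, Z=2, Y=1) weight 1/1521
  (U=1, X=1, W=1, Z=1, Y=0) weight 32/13689
  (U=1, X=2, W=0, Z=0, Y=1) weight 16/13689
  (U=1, X=3, W=1, Z=2, Y=0) weight 8/4563
Group by Z:
  weight(Z=0) = 1/169
  weight(Z=1) = 616/41067
  weight(Z=2) = 521/27378
Total weight = 1/169 + 616/41067 + 521/27378 = 3281/82134
P(Z=0 | obs) = 1/169 / 3281/82134 = 486/3281
P(Z=1 | obs) = 616/41067 / 3281/82134 = 1232/3281
P(Z=2 | obs) = 521/27378 / 3281/82134 = 1563/3281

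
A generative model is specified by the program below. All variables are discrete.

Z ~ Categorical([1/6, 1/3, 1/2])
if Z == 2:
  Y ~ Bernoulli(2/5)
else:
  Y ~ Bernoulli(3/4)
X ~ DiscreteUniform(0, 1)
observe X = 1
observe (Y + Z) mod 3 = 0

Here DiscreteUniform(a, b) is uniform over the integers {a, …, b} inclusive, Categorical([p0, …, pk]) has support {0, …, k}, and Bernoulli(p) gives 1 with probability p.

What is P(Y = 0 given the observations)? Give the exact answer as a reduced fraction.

Enumerate traces; 2 have nonzero weight after conditioning:
  (Z=0, Y=0, X=1) weight 1/48
  (Z=2, Y=1, X=1) weight 1/10
Group by Y:
  weight(Y=0) = 1/48
  weight(Y=1) = 1/10
Total weight = 1/48 + 1/10 = 29/240
P(Y=0 | obs) = 1/48 / 29/240 = 5/29
P(Y=1 | obs) = 1/10 / 29/240 = 24/29

P(Y = 0 | obs) = 5/29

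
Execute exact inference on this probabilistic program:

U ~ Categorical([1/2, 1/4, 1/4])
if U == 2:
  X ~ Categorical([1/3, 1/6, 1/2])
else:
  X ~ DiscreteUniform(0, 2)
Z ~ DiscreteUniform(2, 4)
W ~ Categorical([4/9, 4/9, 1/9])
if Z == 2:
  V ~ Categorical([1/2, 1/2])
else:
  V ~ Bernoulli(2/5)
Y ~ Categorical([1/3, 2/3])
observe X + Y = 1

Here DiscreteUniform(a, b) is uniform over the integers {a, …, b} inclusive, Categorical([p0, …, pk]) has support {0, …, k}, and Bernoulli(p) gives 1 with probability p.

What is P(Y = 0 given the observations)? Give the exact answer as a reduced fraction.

Enumerate traces; 108 have nonzero weight after conditioning:
  (U=0, X=0, Z=2, W=0, V=0, Y=1) weight 2/243
  (U=0, X=0, Z=2, W=0, V=1, Y=1) weight 2/243
  (U=0, X=0, Z=2, W=1, V=0, Y=1) weight 2/243
  (U=0, X=0, Z=2, W=1, V=1, Y=1) weight 2/243
  (U=0, X=0, Z=2, W=2, V=0, Y=1) weight 1/486
  (U=0, X=0, Z=2, W=2, V=1, Y=1) weight 1/486
  (U=0, X=0, Z=3, W=0, V=0, Y=1) weight 4/405
  (U=0, X=0, Z=3, W=0, V=1, Y=1) weight 8/1215
  (U=0, X=1, Z=2, W=0, V=0, Y=0) weight 1/243
  … 99 more
Group by Y:
  weight(Y=0) = 7/72
  weight(Y=1) = 2/9
Total weight = 7/72 + 2/9 = 23/72
P(Y=0 | obs) = 7/72 / 23/72 = 7/23
P(Y=1 | obs) = 2/9 / 23/72 = 16/23

P(Y = 0 | obs) = 7/23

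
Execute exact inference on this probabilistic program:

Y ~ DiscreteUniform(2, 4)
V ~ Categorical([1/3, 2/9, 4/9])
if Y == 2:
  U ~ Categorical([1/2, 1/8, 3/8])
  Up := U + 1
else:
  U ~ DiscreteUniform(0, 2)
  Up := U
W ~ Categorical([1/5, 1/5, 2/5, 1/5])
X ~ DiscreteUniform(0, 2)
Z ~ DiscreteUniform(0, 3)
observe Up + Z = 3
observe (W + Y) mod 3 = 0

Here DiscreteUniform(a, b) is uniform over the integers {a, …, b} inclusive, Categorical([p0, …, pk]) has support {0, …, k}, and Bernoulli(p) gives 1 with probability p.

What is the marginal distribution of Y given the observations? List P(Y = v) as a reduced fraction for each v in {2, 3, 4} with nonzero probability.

Enumerate traces; 108 have nonzero weight after conditioning:
  (Y=2, V=0, U=0, W=1, X=0, Z=2) weight 1/1080
  (Y=2, V=0, U=0, W=1, X=1, Z=2) weight 1/1080
  (Y=2, V=0, U=0, W=1, X=2, Z=2) weight 1/1080
  (Y=2, V=0, U=1, W=1, X=0, Z=1) weight 1/4320
  (Y=2, V=0, U=1, W=1, X=1, Z=1) weight 1/4320
  (Y=2, V=0, U=1, W=1, X=2, Z=1) weight 1/4320
  (Y=2, V=0, U=2, W=1, X=0, Z=0) weight 1/1440
  (Y=2, V=0, U=2, W=1, X=1, Z=0) weight 1/1440
  (Y=3, V=0, U=0, W=0, X=0, Z=3) weight 1/1620
  (Y=4, V=0, U=0, W=2, X=0, Z=3) weight 1/810
  … 98 more
Group by Y:
  weight(Y=2) = 1/60
  weight(Y=3) = 1/30
  weight(Y=4) = 1/30
Total weight = 1/60 + 1/30 + 1/30 = 1/12
P(Y=2 | obs) = 1/60 / 1/12 = 1/5
P(Y=3 | obs) = 1/30 / 1/12 = 2/5
P(Y=4 | obs) = 1/30 / 1/12 = 2/5

P(Y=2) = 1/5, P(Y=3) = 2/5, P(Y=4) = 2/5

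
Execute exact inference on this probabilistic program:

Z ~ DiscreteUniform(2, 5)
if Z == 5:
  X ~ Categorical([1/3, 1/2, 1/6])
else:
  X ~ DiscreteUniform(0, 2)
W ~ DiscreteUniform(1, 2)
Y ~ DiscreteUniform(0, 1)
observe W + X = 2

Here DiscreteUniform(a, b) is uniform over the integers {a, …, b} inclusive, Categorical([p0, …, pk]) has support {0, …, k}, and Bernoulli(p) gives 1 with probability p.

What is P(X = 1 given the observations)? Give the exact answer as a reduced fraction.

Enumerate traces; 16 have nonzero weight after conditioning:
  (Z=2, X=0, W=2, Y=0) weight 1/48
  (Z=2, X=0, W=2, Y=1) weight 1/48
  (Z=2, X=1, W=1, Y=0) weight 1/48
  (Z=2, X=1, W=1, Y=1) weight 1/48
  (Z=3, X=0, W=2, Y=0) weight 1/48
  (Z=3, X=0, W=2, Y=1) weight 1/48
  (Z=3, X=1, W=1, Y=0) weight 1/48
  (Z=3, X=1, W=1, Y=1) weight 1/48
  … 8 more
Group by X:
  weight(X=0) = 1/6
  weight(X=1) = 3/16
Total weight = 1/6 + 3/16 = 17/48
P(X=0 | obs) = 1/6 / 17/48 = 8/17
P(X=1 | obs) = 3/16 / 17/48 = 9/17

P(X = 1 | obs) = 9/17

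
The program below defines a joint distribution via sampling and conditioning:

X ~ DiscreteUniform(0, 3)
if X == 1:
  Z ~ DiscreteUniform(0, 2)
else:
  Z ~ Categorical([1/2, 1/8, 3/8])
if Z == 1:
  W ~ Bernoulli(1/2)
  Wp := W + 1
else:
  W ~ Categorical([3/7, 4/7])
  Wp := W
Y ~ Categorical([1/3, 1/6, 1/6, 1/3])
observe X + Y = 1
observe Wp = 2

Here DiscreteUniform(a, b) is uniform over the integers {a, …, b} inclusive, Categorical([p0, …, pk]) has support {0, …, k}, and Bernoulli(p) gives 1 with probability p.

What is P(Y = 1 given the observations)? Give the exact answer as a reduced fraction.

Enumerate traces; 2 have nonzero weight after conditioning:
  (X=0, Z=1, W=1, Y=1) weight 1/384
  (X=1, Z=1, W=1, Y=0) weight 1/72
Group by Y:
  weight(Y=0) = 1/72
  weight(Y=1) = 1/384
Total weight = 1/72 + 1/384 = 19/1152
P(Y=0 | obs) = 1/72 / 19/1152 = 16/19
P(Y=1 | obs) = 1/384 / 19/1152 = 3/19

P(Y = 1 | obs) = 3/19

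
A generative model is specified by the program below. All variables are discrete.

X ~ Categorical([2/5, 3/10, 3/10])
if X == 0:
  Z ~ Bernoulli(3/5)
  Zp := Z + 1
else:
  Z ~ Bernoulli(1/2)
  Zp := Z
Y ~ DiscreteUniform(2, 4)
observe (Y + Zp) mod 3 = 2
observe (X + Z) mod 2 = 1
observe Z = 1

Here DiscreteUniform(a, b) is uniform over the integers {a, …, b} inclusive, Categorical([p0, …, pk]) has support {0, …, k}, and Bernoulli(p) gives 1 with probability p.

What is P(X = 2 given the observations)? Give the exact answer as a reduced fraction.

Enumerate traces; 2 have nonzero weight after conditioning:
  (X=0, Z=1, Y=3) weight 2/25
  (X=2, Z=1, Y=4) weight 1/20
Group by X:
  weight(X=0) = 2/25
  weight(X=2) = 1/20
Total weight = 2/25 + 1/20 = 13/100
P(X=0 | obs) = 2/25 / 13/100 = 8/13
P(X=2 | obs) = 1/20 / 13/100 = 5/13

P(X = 2 | obs) = 5/13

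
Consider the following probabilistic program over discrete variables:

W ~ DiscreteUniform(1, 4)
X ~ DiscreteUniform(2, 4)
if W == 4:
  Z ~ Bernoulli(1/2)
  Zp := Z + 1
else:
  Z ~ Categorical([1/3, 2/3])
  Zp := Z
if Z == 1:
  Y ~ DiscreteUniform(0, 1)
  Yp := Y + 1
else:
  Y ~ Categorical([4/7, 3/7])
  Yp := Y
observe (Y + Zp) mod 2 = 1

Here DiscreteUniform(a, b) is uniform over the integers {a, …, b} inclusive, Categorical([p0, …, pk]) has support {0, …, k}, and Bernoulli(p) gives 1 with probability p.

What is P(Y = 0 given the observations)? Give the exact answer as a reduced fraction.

P(Y = 0 | obs) = 36/55

Enumerate traces; 24 have nonzero weight after conditioning:
  (W=1, X=2, Z=0, Y=1) weight 1/84
  (W=1, X=2, Z=1, Y=0) weight 1/36
  (W=1, X=3, Z=0, Y=1) weight 1/84
  (W=1, X=3, Z=1, Y=0) weight 1/36
  (W=1, X=4, Z=0, Y=1) weight 1/84
  (W=1, X=4, Z=1, Y=0) weight 1/36
  (W=2, X=2, Z=0, Y=1) weight 1/84
  (W=2, X=2, Z=1, Y=0) weight 1/36
  … 16 more
Group by Y:
  weight(Y=0) = 9/28
  weight(Y=1) = 19/112
Total weight = 9/28 + 19/112 = 55/112
P(Y=0 | obs) = 9/28 / 55/112 = 36/55
P(Y=1 | obs) = 19/112 / 55/112 = 19/55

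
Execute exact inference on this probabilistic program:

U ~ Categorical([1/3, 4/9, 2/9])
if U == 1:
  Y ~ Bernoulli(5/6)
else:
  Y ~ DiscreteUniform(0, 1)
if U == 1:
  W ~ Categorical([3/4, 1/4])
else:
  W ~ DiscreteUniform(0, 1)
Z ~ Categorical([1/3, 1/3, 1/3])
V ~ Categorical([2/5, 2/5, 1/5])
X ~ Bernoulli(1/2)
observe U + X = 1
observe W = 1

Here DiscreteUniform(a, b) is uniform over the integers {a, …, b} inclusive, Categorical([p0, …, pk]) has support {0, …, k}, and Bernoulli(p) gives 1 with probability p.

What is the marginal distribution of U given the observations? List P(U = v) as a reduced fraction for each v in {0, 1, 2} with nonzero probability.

Enumerate traces; 36 have nonzero weight after conditioning:
  (U=0, Y=0, W=1, Z=0, V=0, X=1) weight 1/180
  (U=0, Y=0, W=1, Z=0, V=1, X=1) weight 1/180
  (U=0, Y=0, W=1, Z=0, V=2, X=1) weight 1/360
  (U=0, Y=0, W=1, Z=1, V=0, X=1) weight 1/180
  (U=0, Y=0, W=1, Z=1, V=1, X=1) weight 1/180
  (U=0, Y=0, W=1, Z=1, V=2, X=1) weight 1/360
  (U=0, Y=0, W=1, Z=2, V=0, X=1) weight 1/180
  (U=0, Y=0, W=1, Z=2, V=1, X=1) weight 1/180
  (U=1, Y=0, W=1, Z=0, V=0, X=0) weight 1/810
  … 27 more
Group by U:
  weight(U=0) = 1/12
  weight(U=1) = 1/18
Total weight = 1/12 + 1/18 = 5/36
P(U=0 | obs) = 1/12 / 5/36 = 3/5
P(U=1 | obs) = 1/18 / 5/36 = 2/5

P(U=0) = 3/5, P(U=1) = 2/5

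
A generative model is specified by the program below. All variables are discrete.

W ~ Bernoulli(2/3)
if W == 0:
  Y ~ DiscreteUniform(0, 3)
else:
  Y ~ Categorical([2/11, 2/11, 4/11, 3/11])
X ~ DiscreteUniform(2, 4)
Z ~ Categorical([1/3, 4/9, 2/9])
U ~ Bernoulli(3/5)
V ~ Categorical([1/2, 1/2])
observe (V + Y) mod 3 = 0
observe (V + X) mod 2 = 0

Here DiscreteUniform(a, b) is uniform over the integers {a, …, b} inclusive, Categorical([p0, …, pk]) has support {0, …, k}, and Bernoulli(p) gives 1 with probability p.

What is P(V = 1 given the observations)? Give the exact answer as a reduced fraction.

Enumerate traces; 60 have nonzero weight after conditioning:
  (W=0, Y=0, X=2, Z=0, U=0, V=0) weight 1/540
  (W=0, Y=0, X=2, Z=0, U=1, V=0) weight 1/360
  (W=0, Y=0, X=2, Z=1, U=0, V=0) weight 1/405
  (W=0, Y=0, X=2, Z=1, U=1, V=0) weight 1/270
  (W=0, Y=0, X=2, Z=2, U=0, V=0) weight 1/810
  (W=0, Y=0, X=2, Z=2, U=1, V=0) weight 1/540
  (W=0, Y=0, X=4, Z=0, U=0, V=0) weight 1/540
  (W=0, Y=0, X=4, Z=0, U=1, V=0) weight 1/360
  (W=0, Y=2, X=3, Z=0, U=0, V=1) weight 1/540
  … 51 more
Group by V:
  weight(V=0) = 31/198
  weight(V=1) = 43/792
Total weight = 31/198 + 43/792 = 167/792
P(V=0 | obs) = 31/198 / 167/792 = 124/167
P(V=1 | obs) = 43/792 / 167/792 = 43/167

P(V = 1 | obs) = 43/167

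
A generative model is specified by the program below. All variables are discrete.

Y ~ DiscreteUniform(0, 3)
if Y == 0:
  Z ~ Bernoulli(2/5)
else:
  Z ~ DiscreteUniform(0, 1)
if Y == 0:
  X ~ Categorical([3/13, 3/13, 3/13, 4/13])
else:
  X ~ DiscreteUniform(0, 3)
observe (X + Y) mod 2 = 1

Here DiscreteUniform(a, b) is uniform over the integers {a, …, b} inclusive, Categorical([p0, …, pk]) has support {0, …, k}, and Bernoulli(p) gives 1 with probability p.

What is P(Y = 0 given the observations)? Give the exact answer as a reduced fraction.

Enumerate traces; 16 have nonzero weight after conditioning:
  (Y=0, Z=0, X=1) weight 9/260
  (Y=0, Z=0, X=3) weight 3/65
  (Y=0, Z=1, X=1) weight 3/130
  (Y=0, Z=1, X=3) weight 2/65
  (Y=1, Z=0, X=0) weight 1/32
  (Y=1, Z=0, X=2) weight 1/32
  (Y=1, Z=1, X=0) weight 1/32
  (Y=1, Z=1, X=2) weight 1/32
  (Y=2, Z=0, X=1) weight 1/32
  (Y=3, Z=0, X=0) weight 1/32
  … 6 more
Group by Y:
  weight(Y=0) = 7/52
  weight(Y=1) = 1/8
  weight(Y=2) = 1/8
  weight(Y=3) = 1/8
Total weight = 7/52 + 1/8 + 1/8 + 1/8 = 53/104
P(Y=0 | obs) = 7/52 / 53/104 = 14/53
P(Y=1 | obs) = 1/8 / 53/104 = 13/53
P(Y=2 | obs) = 1/8 / 53/104 = 13/53
P(Y=3 | obs) = 1/8 / 53/104 = 13/53

P(Y = 0 | obs) = 14/53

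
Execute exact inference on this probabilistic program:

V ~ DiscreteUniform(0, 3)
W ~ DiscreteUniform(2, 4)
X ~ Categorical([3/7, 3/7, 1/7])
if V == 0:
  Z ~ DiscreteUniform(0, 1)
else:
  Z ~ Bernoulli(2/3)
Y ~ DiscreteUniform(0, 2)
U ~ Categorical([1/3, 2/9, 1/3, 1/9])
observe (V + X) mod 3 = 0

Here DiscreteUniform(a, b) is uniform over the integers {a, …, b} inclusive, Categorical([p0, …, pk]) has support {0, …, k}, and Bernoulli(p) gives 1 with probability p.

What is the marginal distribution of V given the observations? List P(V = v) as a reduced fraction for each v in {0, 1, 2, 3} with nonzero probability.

Enumerate traces; 288 have nonzero weight after conditioning:
  (V=0, W=2, X=0, Z=0, Y=0, U=0) weight 1/504
  (V=0, W=2, X=0, Z=0, Y=0, U=1) weight 1/756
  (V=0, W=2, X=0, Z=0, Y=0, U=2) weight 1/504
  (V=0, W=2, X=0, Z=0, Y=0, U=3) weight 1/1512
  (V=0, W=2, X=0, Z=0, Y=1, U=0) weight 1/504
  (V=0, W=2, X=0, Z=0, Y=1, U=1) weight 1/756
  (V=0, W=2, X=0, Z=0, Y=1, U=2) weight 1/504
  (V=0, W=2, X=0, Z=0, Y=1, U=3) weight 1/1512
  (V=1, W=2, X=2, Z=0, Y=0, U=0) weight 1/2268
  (V=2, W=2, X=1, Z=0, Y=0, U=0) weight 1/756
  … 278 more
Group by V:
  weight(V=0) = 3/28
  weight(V=1) = 1/28
  weight(V=2) = 3/28
  weight(V=3) = 3/28
Total weight = 3/28 + 1/28 + 3/28 + 3/28 = 5/14
P(V=0 | obs) = 3/28 / 5/14 = 3/10
P(V=1 | obs) = 1/28 / 5/14 = 1/10
P(V=2 | obs) = 3/28 / 5/14 = 3/10
P(V=3 | obs) = 3/28 / 5/14 = 3/10

P(V=0) = 3/10, P(V=1) = 1/10, P(V=2) = 3/10, P(V=3) = 3/10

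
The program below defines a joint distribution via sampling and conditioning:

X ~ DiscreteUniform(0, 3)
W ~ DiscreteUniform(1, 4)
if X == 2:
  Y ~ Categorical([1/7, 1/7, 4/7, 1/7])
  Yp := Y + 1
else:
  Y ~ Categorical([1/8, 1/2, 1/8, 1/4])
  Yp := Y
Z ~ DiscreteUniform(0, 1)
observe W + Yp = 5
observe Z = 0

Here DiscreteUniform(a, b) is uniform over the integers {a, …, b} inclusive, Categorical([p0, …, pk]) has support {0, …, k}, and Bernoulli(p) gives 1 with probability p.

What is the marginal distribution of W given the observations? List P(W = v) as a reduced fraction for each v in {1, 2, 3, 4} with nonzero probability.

Enumerate traces; 13 have nonzero weight after conditioning:
  (X=0, W=2, Y=3, Z=0) weight 1/128
  (X=0, W=3, Y=2, Z=0) weight 1/256
  (X=0, W=4, Y=1, Z=0) weight 1/64
  (X=1, W=2, Y=3, Z=0) weight 1/128
  (X=1, W=3, Y=2, Z=0) weight 1/256
  (X=1, W=4, Y=1, Z=0) weight 1/64
  (X=2, W=1, Y=3, Z=0) weight 1/224
  (X=2, W=2, Y=2, Z=0) weight 1/56
  … 5 more
Group by W:
  weight(W=1) = 1/224
  weight(W=2) = 37/896
  weight(W=3) = 29/1792
  weight(W=4) = 23/448
Total weight = 1/224 + 37/896 + 29/1792 + 23/448 = 29/256
P(W=1 | obs) = 1/224 / 29/256 = 8/203
P(W=2 | obs) = 37/896 / 29/256 = 74/203
P(W=3 | obs) = 29/1792 / 29/256 = 1/7
P(W=4 | obs) = 23/448 / 29/256 = 92/203

P(W=1) = 8/203, P(W=2) = 74/203, P(W=3) = 1/7, P(W=4) = 92/203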